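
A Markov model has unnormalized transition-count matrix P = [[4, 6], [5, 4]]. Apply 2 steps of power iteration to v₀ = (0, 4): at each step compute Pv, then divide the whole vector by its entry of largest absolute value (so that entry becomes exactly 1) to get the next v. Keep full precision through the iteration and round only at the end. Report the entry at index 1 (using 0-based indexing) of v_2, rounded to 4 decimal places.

0.9583

Pv0 = (24.00000, 16.00000); divide by 24.00000 → v1 = (1.00000, 0.66667)
Pv1 = (8.00000, 7.66667); divide by 8.00000 → v2 = (1.00000, 0.95833)
Requested entry of v2: 184/192 = 0.9583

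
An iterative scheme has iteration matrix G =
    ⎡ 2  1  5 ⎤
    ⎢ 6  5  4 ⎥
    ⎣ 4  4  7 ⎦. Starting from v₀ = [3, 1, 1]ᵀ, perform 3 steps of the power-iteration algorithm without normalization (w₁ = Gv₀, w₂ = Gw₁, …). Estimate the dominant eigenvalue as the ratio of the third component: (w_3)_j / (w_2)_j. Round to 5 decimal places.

λ ≈ 12.86751

w1 = Gv₀ = (2·3 + 1·1 + 5·1; 6·3 + 5·1 + 4·1; 4·3 + 4·1 + 7·1) = (12, 27, 23)
w2 = Gw1 = (2·12 + 1·27 + 5·23; 6·12 + 5·27 + 4·23; 4·12 + 4·27 + 7·23) = (166, 299, 317)
w3 = Gw2 = (2216, 3759, 4079)
Ratio at component: 4079 / 317 = 12.86751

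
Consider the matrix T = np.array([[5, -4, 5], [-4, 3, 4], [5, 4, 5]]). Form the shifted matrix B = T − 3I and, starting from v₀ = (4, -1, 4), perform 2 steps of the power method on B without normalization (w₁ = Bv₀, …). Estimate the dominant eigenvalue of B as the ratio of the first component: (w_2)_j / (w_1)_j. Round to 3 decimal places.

μ ≈ 5.750

B = T − 3I has rows (2, -4, 5); (-4, 0, 4); (5, 4, 2)
w1 = Bv₀ = (32, 0, 24)
w2 = Bw1 = (184, -32, 208)
Ratio: 184/32 = 5.750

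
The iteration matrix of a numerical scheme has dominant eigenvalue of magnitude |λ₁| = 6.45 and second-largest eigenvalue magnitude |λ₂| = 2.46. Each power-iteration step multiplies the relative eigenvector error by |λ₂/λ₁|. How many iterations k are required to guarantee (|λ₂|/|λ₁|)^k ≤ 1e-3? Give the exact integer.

8

|λ₂/λ₁| = 2.46/6.45 = 0.38140
Need k ≥ ln(1e-3) / ln(0.38140) = -6.9078 / -0.9639 ≈ 7.166
Smallest integer k satisfying the bound: 8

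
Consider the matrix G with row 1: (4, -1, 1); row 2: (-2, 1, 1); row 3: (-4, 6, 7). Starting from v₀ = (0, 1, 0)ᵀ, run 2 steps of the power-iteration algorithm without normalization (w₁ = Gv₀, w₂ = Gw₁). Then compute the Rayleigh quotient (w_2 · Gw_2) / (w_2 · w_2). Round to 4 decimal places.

7.9347

w1 = Gv₀ = (-1, 1, 6)
w2 = Gw1 = (1, 9, 52)
Gw2 = (47, 59, 414)
w2·Gw2 = 1·47 + 9·59 + 52·414 = 22106; w2·w2 = 1·1 + 9·9 + 52·52 = 2786
λ ≈ 22106/2786 = 7.9347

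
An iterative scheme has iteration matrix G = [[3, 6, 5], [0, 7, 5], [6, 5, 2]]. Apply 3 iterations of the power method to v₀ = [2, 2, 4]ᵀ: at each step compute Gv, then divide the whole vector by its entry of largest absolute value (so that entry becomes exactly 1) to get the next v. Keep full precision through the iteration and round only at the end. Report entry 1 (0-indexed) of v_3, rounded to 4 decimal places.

Gv0 = (38.00000, 34.00000, 30.00000); divide by 38.00000 → v1 = (1.00000, 0.89474, 0.78947)
Gv1 = (12.31579, 10.21053, 12.05263); divide by 12.31579 → v2 = (1.00000, 0.82906, 0.97863)
Gv2 = (12.86752, 10.69658, 12.10256); divide by 12.86752 → v3 = (1.00000, 0.83129, 0.94055)
Requested entry of v3: 5006/6022 = 0.8313

0.8313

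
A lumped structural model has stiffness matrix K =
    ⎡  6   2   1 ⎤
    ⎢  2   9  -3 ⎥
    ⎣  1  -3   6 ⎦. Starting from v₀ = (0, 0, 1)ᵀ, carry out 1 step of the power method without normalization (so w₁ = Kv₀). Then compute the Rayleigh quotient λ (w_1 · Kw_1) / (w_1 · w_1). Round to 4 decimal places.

λ ≈ 8.9348

w1 = Kv₀ = (1, -3, 6)
Kw1 = (6, -43, 46)
w1·Kw1 = 1·6 + (-3)·(-43) + 6·46 = 411; w1·w1 = 1·1 + (-3)·(-3) + 6·6 = 46
λ ≈ 411/46 = 8.9348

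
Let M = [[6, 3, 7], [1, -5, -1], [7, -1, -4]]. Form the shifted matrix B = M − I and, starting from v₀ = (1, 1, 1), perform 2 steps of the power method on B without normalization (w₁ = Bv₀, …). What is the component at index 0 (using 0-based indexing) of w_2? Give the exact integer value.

B = M − I has rows (5, 3, 7); (1, -6, -1); (7, -1, -5)
w1 = Bv₀ = (5·1 + 3·1 + 7·1; 1·1 + (-6)·1 + (-1)·1; 7·1 + (-1)·1 + (-5)·1) = (15, -6, 1)
w2 = Bw1 = (5·15 + 3·(-6) + 7·1; 1·15 + (-6)·(-6) + (-1)·1; 7·15 + (-1)·(-6) + (-5)·1) = (64, 50, 106)
Requested component of w2: 64

64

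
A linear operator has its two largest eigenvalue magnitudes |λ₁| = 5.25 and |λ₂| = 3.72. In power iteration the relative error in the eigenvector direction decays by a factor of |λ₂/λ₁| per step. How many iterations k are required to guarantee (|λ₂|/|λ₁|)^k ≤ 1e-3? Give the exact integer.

21

|λ₂/λ₁| = 3.72/5.25 = 0.70857
Need k ≥ ln(1e-3) / ln(0.70857) = -6.9078 / -0.3445 ≈ 20.051
Smallest integer k satisfying the bound: 21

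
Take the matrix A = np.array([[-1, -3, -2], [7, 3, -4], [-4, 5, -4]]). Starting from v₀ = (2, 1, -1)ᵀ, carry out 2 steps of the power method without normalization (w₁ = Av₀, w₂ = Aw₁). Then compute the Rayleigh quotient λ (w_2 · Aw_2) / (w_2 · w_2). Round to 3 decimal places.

λ ≈ -0.758

w1 = Av₀ = ((-1)·2 + (-3)·1 + (-2)·(-1); 7·2 + 3·1 + (-4)·(-1); (-4)·2 + 5·1 + (-4)·(-1)) = (-3, 21, 1)
w2 = Aw1 = ((-1)·(-3) + (-3)·21 + (-2)·1; 7·(-3) + 3·21 + (-4)·1; (-4)·(-3) + 5·21 + (-4)·1) = (-62, 38, 113)
Aw2 = (-278, -772, -14)
w2·Aw2 = (-62)·(-278) + 38·(-772) + 113·(-14) = -13682; w2·w2 = (-62)·(-62) + 38·38 + 113·113 = 18057
λ ≈ -13682/18057 = -0.758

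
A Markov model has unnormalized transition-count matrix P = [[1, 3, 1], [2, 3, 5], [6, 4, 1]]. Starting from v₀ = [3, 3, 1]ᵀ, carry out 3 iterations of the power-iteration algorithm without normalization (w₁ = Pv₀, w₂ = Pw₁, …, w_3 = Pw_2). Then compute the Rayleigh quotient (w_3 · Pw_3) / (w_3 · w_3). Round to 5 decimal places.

w1 = Pv₀ = (1·3 + 3·3 + 1·1; 2·3 + 3·3 + 5·1; 6·3 + 4·3 + 1·1) = (13, 20, 31)
w2 = Pw1 = (1·13 + 3·20 + 1·31; 2·13 + 3·20 + 5·31; 6·13 + 4·20 + 1·31) = (104, 241, 189)
w3 = Pw2 = (1016, 1876, 1777)
Pw3 = (8421, 16545, 15377)
w3·Pw3 = 1016·8421 + 1876·16545 + 1777·15377 = 66919085; w3·w3 = 1016·1016 + 1876·1876 + 1777·1777 = 7709361
λ ≈ 66919085/7709361 = 8.68024

λ ≈ 8.68024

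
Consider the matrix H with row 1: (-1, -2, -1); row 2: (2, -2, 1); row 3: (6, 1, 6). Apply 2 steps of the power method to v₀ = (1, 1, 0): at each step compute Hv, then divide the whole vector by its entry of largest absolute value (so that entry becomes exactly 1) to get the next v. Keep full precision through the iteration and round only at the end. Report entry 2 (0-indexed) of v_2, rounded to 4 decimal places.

Hv0 = (-3.00000, 0.00000, 7.00000); divide by 7.00000 → v1 = (-0.42857, 0.00000, 1.00000)
Hv1 = (-0.57143, 0.14286, 3.42857); divide by 3.42857 → v2 = (-0.16667, 0.04167, 1.00000)
Requested entry of v2: 24/24 = 1.0000

1.0000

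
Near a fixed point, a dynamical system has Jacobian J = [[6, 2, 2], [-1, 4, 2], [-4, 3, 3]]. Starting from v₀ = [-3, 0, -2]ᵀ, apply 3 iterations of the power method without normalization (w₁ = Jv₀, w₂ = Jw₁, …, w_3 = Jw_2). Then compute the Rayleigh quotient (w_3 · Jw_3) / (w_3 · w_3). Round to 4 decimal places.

5.8697

w1 = Jv₀ = (-22, -1, 6)
w2 = Jw1 = (-122, 30, 103)
w3 = Jw2 = (-466, 448, 887)
Jw3 = (-126, 4032, 5869)
w3·Jw3 = (-466)·(-126) + 448·4032 + 887·5869 = 7070855; w3·w3 = (-466)·(-466) + 448·448 + 887·887 = 1204629
λ ≈ 7070855/1204629 = 5.8697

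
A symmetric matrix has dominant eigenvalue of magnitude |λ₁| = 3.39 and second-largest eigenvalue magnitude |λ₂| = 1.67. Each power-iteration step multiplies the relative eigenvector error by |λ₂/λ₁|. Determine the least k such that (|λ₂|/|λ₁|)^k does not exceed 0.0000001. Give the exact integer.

23

|λ₂/λ₁| = 1.67/3.39 = 0.49263
Need k ≥ ln(0.0000001) / ln(0.49263) = -16.1181 / -0.7080 ≈ 22.765
Smallest integer k satisfying the bound: 23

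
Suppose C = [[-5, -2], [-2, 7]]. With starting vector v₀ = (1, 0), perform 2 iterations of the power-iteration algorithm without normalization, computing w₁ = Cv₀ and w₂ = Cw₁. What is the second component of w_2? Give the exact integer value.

w1 = Cv₀ = ((-5)·1 + (-2)·0; (-2)·1 + 7·0) = (-5, -2)
w2 = Cw1 = ((-5)·(-5) + (-2)·(-2); (-2)·(-5) + 7·(-2)) = (29, -4)
The requested component of w2 is -4.

-4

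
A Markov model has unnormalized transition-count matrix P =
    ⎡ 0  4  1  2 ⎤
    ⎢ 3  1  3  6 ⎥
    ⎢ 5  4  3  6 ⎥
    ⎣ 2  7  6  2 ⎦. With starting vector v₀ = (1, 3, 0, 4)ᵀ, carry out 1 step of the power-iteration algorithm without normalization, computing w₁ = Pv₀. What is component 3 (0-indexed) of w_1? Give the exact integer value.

31

w1 = Pv₀ = (0·1 + 4·3 + 1·0 + 2·4; 3·1 + 1·3 + 3·0 + 6·4; 5·1 + 4·3 + 3·0 + 6·4; 2·1 + 7·3 + 6·0 + 2·4) = (20, 30, 41, 31)
The requested component of w1 is 31.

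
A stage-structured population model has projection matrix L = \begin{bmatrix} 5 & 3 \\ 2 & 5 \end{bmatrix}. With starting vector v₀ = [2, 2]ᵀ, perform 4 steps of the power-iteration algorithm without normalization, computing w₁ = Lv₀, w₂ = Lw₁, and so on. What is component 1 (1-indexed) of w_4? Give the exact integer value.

6842

w1 = Lv₀ = (5·2 + 3·2; 2·2 + 5·2) = (16, 14)
w2 = Lw1 = (5·16 + 3·14; 2·16 + 5·14) = (122, 102)
w3 = Lw2 = (916, 754)
w4 = Lw3 = (6842, 5602)
The requested component of w4 is 6842.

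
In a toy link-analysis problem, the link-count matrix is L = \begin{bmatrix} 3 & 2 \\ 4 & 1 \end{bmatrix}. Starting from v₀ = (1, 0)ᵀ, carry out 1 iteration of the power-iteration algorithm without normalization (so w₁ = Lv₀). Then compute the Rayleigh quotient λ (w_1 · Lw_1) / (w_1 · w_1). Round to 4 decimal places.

w1 = Lv₀ = (3, 4)
Lw1 = (17, 16)
w1·Lw1 = 3·17 + 4·16 = 115; w1·w1 = 3·3 + 4·4 = 25
λ ≈ 115/25 = 4.6000

4.6000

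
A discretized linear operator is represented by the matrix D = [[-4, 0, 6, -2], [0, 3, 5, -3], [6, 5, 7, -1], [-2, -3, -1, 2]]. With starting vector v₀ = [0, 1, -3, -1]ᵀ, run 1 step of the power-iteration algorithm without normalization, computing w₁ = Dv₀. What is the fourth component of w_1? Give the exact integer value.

w1 = Dv₀ = (-16, -9, -15, -2)
The requested component of w1 is -2.

-2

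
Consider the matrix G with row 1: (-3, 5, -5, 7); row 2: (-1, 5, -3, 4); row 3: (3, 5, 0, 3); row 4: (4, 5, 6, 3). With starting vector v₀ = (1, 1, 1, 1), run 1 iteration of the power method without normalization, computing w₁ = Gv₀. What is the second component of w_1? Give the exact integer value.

w1 = Gv₀ = ((-3)·1 + 5·1 + (-5)·1 + 7·1; (-1)·1 + 5·1 + (-3)·1 + 4·1; 3·1 + 5·1 + 0·1 + 3·1; 4·1 + 5·1 + 6·1 + 3·1) = (4, 5, 11, 18)
The requested component of w1 is 5.

5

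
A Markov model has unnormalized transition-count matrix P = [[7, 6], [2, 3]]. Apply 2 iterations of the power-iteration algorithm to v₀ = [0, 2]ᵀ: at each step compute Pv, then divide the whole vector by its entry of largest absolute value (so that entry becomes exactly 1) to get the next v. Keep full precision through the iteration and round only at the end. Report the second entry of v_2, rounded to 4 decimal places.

Pv0 = (12.00000, 6.00000); divide by 12.00000 → v1 = (1.00000, 0.50000)
Pv1 = (10.00000, 3.50000); divide by 10.00000 → v2 = (1.00000, 0.35000)
Requested entry of v2: 42/120 = 0.3500

0.3500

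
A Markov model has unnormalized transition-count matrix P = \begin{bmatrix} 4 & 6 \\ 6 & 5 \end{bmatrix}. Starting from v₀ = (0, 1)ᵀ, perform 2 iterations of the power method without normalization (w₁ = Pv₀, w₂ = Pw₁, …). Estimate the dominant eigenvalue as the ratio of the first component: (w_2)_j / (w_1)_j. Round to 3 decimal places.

w1 = Pv₀ = (6, 5)
w2 = Pw1 = (54, 61)
Ratio at component: 54 / 6 = 9.000

λ ≈ 9.000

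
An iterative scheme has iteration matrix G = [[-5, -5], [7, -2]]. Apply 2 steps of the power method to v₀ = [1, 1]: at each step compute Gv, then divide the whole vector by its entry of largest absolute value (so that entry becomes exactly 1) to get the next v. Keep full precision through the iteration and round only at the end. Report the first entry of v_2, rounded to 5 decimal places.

-0.31250

Gv0 = (-10.000000, 5.000000); divide by -10.000000 → v1 = (1.000000, -0.500000)
Gv1 = (-2.500000, 8.000000); divide by 8.000000 → v2 = (-0.312500, 1.000000)
Requested entry of v2: 25/-80 = -0.31250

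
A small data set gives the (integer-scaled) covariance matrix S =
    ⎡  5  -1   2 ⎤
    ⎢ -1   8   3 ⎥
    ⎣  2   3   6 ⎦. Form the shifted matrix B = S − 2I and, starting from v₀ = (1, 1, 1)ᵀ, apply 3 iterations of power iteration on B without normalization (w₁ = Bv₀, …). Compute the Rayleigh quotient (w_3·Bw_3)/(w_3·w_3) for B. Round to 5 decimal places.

B = S − 2I has rows (3, -1, 2); (-1, 6, 3); (2, 3, 4)
w1 = Bv₀ = (4, 8, 9)
w2 = Bw1 = (22, 71, 68)
w3 = Bw2 = (131, 608, 529)
Bw3 = (843, 5104, 4202)
w3·Bw3 = 5436523; w3·w3 = 666666; μ ≈ 5436523/666666 = 8.15479

8.15479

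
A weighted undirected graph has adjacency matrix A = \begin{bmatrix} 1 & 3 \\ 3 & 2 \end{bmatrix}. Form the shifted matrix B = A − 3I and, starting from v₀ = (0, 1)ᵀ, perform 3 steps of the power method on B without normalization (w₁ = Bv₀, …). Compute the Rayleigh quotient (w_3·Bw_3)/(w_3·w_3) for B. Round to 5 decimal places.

-4.52845

B = A − 3I has rows (-2, 3); (3, -1)
w1 = Bv₀ = ((-2)·0 + 3·1; 3·0 + (-1)·1) = (3, -1)
w2 = Bw1 = ((-2)·3 + 3·(-1); 3·3 + (-1)·(-1)) = (-9, 10)
w3 = Bw2 = (48, -37)
Bw3 = (-207, 181)
w3·Bw3 = -16633; w3·w3 = 3673; μ ≈ -16633/3673 = -4.52845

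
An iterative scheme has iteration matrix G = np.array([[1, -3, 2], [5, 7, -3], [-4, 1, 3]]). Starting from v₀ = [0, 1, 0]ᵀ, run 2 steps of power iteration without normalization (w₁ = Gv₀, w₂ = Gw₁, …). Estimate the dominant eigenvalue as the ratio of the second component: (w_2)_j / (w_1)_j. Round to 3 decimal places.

4.429

w1 = Gv₀ = (-3, 7, 1)
w2 = Gw1 = (-22, 31, 22)
Ratio at component: 31 / 7 = 4.429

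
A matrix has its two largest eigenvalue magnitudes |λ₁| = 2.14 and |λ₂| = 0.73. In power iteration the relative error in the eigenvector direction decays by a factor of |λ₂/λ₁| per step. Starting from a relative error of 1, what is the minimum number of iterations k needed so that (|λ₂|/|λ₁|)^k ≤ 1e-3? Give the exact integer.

|λ₂/λ₁| = 0.73/2.14 = 0.34112
Need k ≥ ln(1e-3) / ln(0.34112) = -6.9078 / -1.0755 ≈ 6.423
Smallest integer k satisfying the bound: 7

7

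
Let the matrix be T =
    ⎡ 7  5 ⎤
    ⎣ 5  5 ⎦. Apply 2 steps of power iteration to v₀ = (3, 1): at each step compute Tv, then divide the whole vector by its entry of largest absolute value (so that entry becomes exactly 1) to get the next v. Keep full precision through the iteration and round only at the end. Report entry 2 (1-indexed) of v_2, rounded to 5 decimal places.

0.81560

Tv0 = (26.000000, 20.000000); divide by 26.000000 → v1 = (1.000000, 0.769231)
Tv1 = (10.846154, 8.846154); divide by 10.846154 → v2 = (1.000000, 0.815603)
Requested entry of v2: 230/282 = 0.81560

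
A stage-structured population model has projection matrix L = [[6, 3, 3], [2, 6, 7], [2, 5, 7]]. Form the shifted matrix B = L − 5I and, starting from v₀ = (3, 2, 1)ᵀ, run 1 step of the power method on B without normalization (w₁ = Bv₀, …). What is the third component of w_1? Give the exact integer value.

18

B = L − 5I has rows (1, 3, 3); (2, 1, 7); (2, 5, 2)
w1 = Bv₀ = (12, 15, 18)
Requested component of w1: 18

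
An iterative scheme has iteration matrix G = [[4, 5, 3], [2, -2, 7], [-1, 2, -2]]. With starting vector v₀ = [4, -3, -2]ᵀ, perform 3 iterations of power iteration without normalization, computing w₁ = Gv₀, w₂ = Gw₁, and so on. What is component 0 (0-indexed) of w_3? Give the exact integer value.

w1 = Gv₀ = (-5, 0, -6)
w2 = Gw1 = (-38, -52, 17)
w3 = Gw2 = (-361, 147, -100)
The requested component of w3 is -361.

-361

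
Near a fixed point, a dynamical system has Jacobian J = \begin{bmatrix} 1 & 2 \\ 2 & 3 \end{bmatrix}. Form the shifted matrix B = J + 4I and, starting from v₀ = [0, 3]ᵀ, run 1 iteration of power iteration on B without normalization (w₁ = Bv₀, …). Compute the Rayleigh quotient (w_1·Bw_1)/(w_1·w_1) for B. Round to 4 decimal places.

B = J + 4I has rows (5, 2); (2, 7)
w1 = Bv₀ = (6, 21)
Bw1 = (72, 159)
w1·Bw1 = 3771; w1·w1 = 477; μ ≈ 3771/477 = 7.9057

μ ≈ 7.9057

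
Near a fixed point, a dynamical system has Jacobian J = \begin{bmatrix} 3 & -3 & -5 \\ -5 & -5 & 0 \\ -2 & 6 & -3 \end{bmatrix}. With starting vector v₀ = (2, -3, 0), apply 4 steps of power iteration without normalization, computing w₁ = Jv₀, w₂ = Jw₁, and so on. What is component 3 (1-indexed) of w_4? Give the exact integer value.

1254

w1 = Jv₀ = (3·2 + (-3)·(-3) + (-5)·0; (-5)·2 + (-5)·(-3) + 0·0; (-2)·2 + 6·(-3) + (-3)·0) = (15, 5, -22)
w2 = Jw1 = (3·15 + (-3)·5 + (-5)·(-22); (-5)·15 + (-5)·5 + 0·(-22); (-2)·15 + 6·5 + (-3)·(-22)) = (140, -100, 66)
w3 = Jw2 = (390, -200, -1078)
w4 = Jw3 = (7160, -950, 1254)
The requested component of w4 is 1254.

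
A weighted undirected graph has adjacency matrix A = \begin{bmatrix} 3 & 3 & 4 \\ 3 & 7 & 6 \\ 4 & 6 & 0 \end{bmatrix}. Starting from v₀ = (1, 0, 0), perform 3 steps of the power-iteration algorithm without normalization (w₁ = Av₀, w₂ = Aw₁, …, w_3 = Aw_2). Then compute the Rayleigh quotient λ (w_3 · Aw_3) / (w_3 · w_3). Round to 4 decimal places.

w1 = Av₀ = (3·1 + 3·0 + 4·0; 3·1 + 7·0 + 6·0; 4·1 + 6·0 + 0·0) = (3, 3, 4)
w2 = Aw1 = (3·3 + 3·3 + 4·4; 3·3 + 7·3 + 6·4; 4·3 + 6·3 + 0·4) = (34, 54, 30)
w3 = Aw2 = (384, 660, 460)
Aw3 = (4972, 8532, 5496)
w3·Aw3 = 384·4972 + 660·8532 + 460·5496 = 10068528; w3·w3 = 384·384 + 660·660 + 460·460 = 794656
λ ≈ 10068528/794656 = 12.6703

12.6703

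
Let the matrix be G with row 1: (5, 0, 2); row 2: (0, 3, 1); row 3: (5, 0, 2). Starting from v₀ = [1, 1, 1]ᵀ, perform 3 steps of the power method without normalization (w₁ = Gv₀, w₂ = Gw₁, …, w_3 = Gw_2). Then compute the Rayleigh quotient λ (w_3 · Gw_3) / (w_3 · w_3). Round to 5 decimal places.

6.96517

w1 = Gv₀ = (5·1 + 0·1 + 2·1; 0·1 + 3·1 + 1·1; 5·1 + 0·1 + 2·1) = (7, 4, 7)
w2 = Gw1 = (5·7 + 0·4 + 2·7; 0·7 + 3·4 + 1·7; 5·7 + 0·4 + 2·7) = (49, 19, 49)
w3 = Gw2 = (343, 106, 343)
Gw3 = (2401, 661, 2401)
w3·Gw3 = 343·2401 + 106·661 + 343·2401 = 1717152; w3·w3 = 343·343 + 106·106 + 343·343 = 246534
λ ≈ 1717152/246534 = 6.96517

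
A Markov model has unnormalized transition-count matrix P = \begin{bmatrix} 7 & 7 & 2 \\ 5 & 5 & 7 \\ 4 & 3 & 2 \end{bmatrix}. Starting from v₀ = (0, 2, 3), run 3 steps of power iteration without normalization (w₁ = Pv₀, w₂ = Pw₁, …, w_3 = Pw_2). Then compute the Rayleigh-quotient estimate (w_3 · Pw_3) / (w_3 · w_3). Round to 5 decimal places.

λ ≈ 14.52935

w1 = Pv₀ = (20, 31, 12)
w2 = Pw1 = (381, 339, 197)
w3 = Pw2 = (5434, 4979, 2935)
Pw3 = (78761, 72610, 42543)
w3·Pw3 = 5434·78761 + 4979·72610 + 2935·42543 = 914376169; w3·w3 = 5434·5434 + 4979·4979 + 2935·2935 = 62933022
λ ≈ 914376169/62933022 = 14.52935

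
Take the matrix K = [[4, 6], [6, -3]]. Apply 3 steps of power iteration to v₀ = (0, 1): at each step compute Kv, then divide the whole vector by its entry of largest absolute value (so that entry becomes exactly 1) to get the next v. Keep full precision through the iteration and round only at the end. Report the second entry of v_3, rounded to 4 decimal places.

-0.3367

Kv0 = (6.00000, -3.00000); divide by 6.00000 → v1 = (1.00000, -0.50000)
Kv1 = (1.00000, 7.50000); divide by 7.50000 → v2 = (0.13333, 1.00000)
Kv2 = (6.53333, -2.20000); divide by 6.53333 → v3 = (1.00000, -0.33673)
Requested entry of v3: -99/294 = -0.3367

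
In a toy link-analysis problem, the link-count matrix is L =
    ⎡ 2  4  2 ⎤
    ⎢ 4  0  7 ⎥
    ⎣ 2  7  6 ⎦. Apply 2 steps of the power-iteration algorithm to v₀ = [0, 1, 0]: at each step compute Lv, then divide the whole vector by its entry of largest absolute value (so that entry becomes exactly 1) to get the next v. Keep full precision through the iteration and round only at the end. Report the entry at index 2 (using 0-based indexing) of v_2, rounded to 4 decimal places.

Lv0 = (4.00000, 0.00000, 7.00000); divide by 7.00000 → v1 = (0.57143, 0.00000, 1.00000)
Lv1 = (3.14286, 9.28571, 7.14286); divide by 9.28571 → v2 = (0.33846, 1.00000, 0.76923)
Requested entry of v2: 50/65 = 0.7692

0.7692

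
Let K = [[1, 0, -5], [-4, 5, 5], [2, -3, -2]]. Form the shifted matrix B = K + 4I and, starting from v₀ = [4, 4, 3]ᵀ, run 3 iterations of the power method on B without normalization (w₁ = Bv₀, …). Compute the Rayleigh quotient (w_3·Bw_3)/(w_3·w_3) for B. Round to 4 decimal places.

B = K + 4I has rows (5, 0, -5); (-4, 9, 5); (2, -3, 2)
w1 = Bv₀ = (5, 35, 2)
w2 = Bw1 = (15, 305, -91)
w3 = Bw2 = (530, 2230, -1067)
Bw3 = (7985, 12615, -7764)
w3·Bw3 = 40647688; w3·w3 = 6392289; μ ≈ 40647688/6392289 = 6.3589

μ ≈ 6.3589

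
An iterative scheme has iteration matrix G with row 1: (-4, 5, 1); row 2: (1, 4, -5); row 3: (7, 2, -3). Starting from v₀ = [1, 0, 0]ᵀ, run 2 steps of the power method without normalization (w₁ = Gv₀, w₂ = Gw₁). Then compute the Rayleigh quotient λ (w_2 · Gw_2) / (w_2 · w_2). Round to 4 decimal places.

w1 = Gv₀ = ((-4)·1 + 5·0 + 1·0; 1·1 + 4·0 + (-5)·0; 7·1 + 2·0 + (-3)·0) = (-4, 1, 7)
w2 = Gw1 = ((-4)·(-4) + 5·1 + 1·7; 1·(-4) + 4·1 + (-5)·7; 7·(-4) + 2·1 + (-3)·7) = (28, -35, -47)
Gw2 = (-334, 123, 267)
w2·Gw2 = 28·(-334) + (-35)·123 + (-47)·267 = -26206; w2·w2 = 28·28 + (-35)·(-35) + (-47)·(-47) = 4218
λ ≈ -26206/4218 = -6.2129

-6.2129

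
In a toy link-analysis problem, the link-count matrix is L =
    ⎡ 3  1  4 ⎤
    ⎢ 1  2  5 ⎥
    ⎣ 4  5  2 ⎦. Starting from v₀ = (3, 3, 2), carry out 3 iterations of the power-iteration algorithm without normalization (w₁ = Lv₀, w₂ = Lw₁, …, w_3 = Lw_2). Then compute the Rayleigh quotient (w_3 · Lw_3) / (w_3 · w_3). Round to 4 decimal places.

w1 = Lv₀ = (20, 19, 31)
w2 = Lw1 = (203, 213, 237)
w3 = Lw2 = (1770, 1814, 2351)
Lw3 = (16528, 17153, 20852)
w3·Lw3 = 1770·16528 + 1814·17153 + 2351·20852 = 109393154; w3·w3 = 1770·1770 + 1814·1814 + 2351·2351 = 11950697
λ ≈ 109393154/11950697 = 9.1537

λ ≈ 9.1537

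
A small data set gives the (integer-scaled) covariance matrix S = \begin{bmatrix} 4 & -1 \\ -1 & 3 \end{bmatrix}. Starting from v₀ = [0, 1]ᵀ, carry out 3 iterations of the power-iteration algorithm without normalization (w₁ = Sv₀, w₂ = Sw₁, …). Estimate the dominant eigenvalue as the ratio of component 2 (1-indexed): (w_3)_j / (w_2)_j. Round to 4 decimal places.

3.7000

w1 = Sv₀ = (-1, 3)
w2 = Sw1 = (-7, 10)
w3 = Sw2 = (-38, 37)
Ratio at component: 37 / 10 = 3.7000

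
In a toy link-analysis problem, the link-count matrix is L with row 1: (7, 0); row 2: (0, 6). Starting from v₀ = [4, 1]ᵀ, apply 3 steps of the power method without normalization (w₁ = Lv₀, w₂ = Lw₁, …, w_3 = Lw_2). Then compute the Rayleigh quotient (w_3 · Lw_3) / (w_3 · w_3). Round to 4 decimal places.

6.9758

w1 = Lv₀ = (7·4 + 0·1; 0·4 + 6·1) = (28, 6)
w2 = Lw1 = (7·28 + 0·6; 0·28 + 6·6) = (196, 36)
w3 = Lw2 = (1372, 216)
Lw3 = (9604, 1296)
w3·Lw3 = 1372·9604 + 216·1296 = 13456624; w3·w3 = 1372·1372 + 216·216 = 1929040
λ ≈ 13456624/1929040 = 6.9758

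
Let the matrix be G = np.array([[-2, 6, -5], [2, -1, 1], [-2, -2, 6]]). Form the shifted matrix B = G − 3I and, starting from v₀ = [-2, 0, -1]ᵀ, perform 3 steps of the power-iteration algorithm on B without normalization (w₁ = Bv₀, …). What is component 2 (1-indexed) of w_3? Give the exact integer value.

-441

B = G − 3I has rows (-5, 6, -5); (2, -4, 1); (-2, -2, 3)
w1 = Bv₀ = (15, -5, 1)
w2 = Bw1 = (-110, 51, -17)
w3 = Bw2 = (941, -441, 67)
Requested component of w3: -441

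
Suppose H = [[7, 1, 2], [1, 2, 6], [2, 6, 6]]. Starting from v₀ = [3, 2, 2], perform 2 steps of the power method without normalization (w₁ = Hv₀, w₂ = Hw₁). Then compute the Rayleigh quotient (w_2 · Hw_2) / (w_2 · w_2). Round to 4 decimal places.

λ ≈ 11.3734

w1 = Hv₀ = (7·3 + 1·2 + 2·2; 1·3 + 2·2 + 6·2; 2·3 + 6·2 + 6·2) = (27, 19, 30)
w2 = Hw1 = (7·27 + 1·19 + 2·30; 1·27 + 2·19 + 6·30; 2·27 + 6·19 + 6·30) = (268, 245, 348)
Hw2 = (2817, 2846, 4094)
w2·Hw2 = 268·2817 + 245·2846 + 348·4094 = 2876938; w2·w2 = 268·268 + 245·245 + 348·348 = 252953
λ ≈ 2876938/252953 = 11.3734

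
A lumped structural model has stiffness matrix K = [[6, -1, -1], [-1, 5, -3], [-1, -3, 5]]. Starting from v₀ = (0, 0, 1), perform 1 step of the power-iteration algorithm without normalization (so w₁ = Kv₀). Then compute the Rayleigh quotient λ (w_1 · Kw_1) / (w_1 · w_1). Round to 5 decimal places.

7.71429

w1 = Kv₀ = (6·0 + (-1)·0 + (-1)·1; (-1)·0 + 5·0 + (-3)·1; (-1)·0 + (-3)·0 + 5·1) = (-1, -3, 5)
Kw1 = (-8, -29, 35)
w1·Kw1 = (-1)·(-8) + (-3)·(-29) + 5·35 = 270; w1·w1 = (-1)·(-1) + (-3)·(-3) + 5·5 = 35
λ ≈ 270/35 = 7.71429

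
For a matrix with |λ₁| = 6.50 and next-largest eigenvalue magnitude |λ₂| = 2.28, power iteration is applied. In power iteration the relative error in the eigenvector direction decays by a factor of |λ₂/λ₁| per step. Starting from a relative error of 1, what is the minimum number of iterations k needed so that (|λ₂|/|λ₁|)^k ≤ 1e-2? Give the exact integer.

5

|λ₂/λ₁| = 2.28/6.50 = 0.35077
Need k ≥ ln(1e-2) / ln(0.35077) = -4.6052 / -1.0476 ≈ 4.396
Smallest integer k satisfying the bound: 5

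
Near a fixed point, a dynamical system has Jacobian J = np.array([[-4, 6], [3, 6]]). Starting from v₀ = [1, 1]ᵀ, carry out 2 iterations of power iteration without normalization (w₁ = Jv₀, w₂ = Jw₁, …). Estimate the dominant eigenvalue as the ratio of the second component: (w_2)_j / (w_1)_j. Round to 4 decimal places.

λ ≈ 6.6667

w1 = Jv₀ = ((-4)·1 + 6·1; 3·1 + 6·1) = (2, 9)
w2 = Jw1 = ((-4)·2 + 6·9; 3·2 + 6·9) = (46, 60)
Ratio at component: 60 / 9 = 6.6667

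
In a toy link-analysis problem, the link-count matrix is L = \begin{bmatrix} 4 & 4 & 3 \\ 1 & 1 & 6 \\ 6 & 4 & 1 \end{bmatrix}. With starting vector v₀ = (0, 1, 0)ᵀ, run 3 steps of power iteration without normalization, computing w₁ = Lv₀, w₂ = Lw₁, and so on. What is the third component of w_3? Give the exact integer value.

w1 = Lv₀ = (4·0 + 4·1 + 3·0; 1·0 + 1·1 + 6·0; 6·0 + 4·1 + 1·0) = (4, 1, 4)
w2 = Lw1 = (4·4 + 4·1 + 3·4; 1·4 + 1·1 + 6·4; 6·4 + 4·1 + 1·4) = (32, 29, 32)
w3 = Lw2 = (340, 253, 340)
The requested component of w3 is 340.

340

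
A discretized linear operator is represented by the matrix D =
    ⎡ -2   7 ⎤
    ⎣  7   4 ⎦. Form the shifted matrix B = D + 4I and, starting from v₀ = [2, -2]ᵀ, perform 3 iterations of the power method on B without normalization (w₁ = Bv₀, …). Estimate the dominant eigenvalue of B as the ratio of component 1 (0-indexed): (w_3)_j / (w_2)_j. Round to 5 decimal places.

B = D + 4I has rows (2, 7); (7, 8)
w1 = Bv₀ = (2·2 + 7·(-2); 7·2 + 8·(-2)) = (-10, -2)
w2 = Bw1 = (2·(-10) + 7·(-2); 7·(-10) + 8·(-2)) = (-34, -86)
w3 = Bw2 = (-670, -926)
Ratio: -926/-86 = 10.76744

μ ≈ 10.76744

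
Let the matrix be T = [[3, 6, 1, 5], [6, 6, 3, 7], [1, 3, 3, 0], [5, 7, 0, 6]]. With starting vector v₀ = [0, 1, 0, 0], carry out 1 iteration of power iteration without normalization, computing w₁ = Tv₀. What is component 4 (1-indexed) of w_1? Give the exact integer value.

w1 = Tv₀ = (3·0 + 6·1 + 1·0 + 5·0; 6·0 + 6·1 + 3·0 + 7·0; 1·0 + 3·1 + 3·0 + 0·0; 5·0 + 7·1 + 0·0 + 6·0) = (6, 6, 3, 7)
The requested component of w1 is 7.

7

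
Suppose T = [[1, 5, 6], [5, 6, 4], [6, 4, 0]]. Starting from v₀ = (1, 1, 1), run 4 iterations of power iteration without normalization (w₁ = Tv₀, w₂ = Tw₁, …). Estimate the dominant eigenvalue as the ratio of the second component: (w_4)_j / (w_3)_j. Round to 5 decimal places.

12.66375

w1 = Tv₀ = (1·1 + 5·1 + 6·1; 5·1 + 6·1 + 4·1; 6·1 + 4·1 + 0·1) = (12, 15, 10)
w2 = Tw1 = (1·12 + 5·15 + 6·10; 5·12 + 6·15 + 4·10; 6·12 + 4·15 + 0·10) = (147, 190, 132)
w3 = Tw2 = (1889, 2403, 1642)
w4 = Tw3 = (23756, 30431, 20946)
Ratio at component: 30431 / 2403 = 12.66375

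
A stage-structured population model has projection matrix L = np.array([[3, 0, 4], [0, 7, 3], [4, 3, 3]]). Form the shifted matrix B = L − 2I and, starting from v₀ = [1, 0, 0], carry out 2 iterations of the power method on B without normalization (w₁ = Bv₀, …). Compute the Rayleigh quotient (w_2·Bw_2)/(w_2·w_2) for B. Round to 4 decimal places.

5.5070

B = L − 2I has rows (1, 0, 4); (0, 5, 3); (4, 3, 1)
w1 = Bv₀ = (1·1 + 0·0 + 4·0; 0·1 + 5·0 + 3·0; 4·1 + 3·0 + 1·0) = (1, 0, 4)
w2 = Bw1 = (1·1 + 0·0 + 4·4; 0·1 + 5·0 + 3·4; 4·1 + 3·0 + 1·4) = (17, 12, 8)
Bw2 = (49, 84, 112)
w2·Bw2 = 2737; w2·w2 = 497; μ ≈ 2737/497 = 5.5070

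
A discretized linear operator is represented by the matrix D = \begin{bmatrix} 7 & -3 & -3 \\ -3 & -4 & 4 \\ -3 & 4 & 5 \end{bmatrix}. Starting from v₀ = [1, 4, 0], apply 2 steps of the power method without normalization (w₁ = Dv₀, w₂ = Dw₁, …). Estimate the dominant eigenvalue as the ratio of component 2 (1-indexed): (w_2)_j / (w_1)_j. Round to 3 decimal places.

w1 = Dv₀ = (-5, -19, 13)
w2 = Dw1 = (-17, 143, 4)
Ratio at component: 143 / -19 = -7.526

-7.526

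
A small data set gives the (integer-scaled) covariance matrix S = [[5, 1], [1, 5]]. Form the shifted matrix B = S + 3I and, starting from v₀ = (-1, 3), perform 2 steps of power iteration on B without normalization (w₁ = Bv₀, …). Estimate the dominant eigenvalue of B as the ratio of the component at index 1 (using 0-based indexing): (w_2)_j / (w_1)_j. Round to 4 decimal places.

B = S + 3I has rows (8, 1); (1, 8)
w1 = Bv₀ = (8·(-1) + 1·3; 1·(-1) + 8·3) = (-5, 23)
w2 = Bw1 = (8·(-5) + 1·23; 1·(-5) + 8·23) = (-17, 179)
Ratio: 179/23 = 7.7826

7.7826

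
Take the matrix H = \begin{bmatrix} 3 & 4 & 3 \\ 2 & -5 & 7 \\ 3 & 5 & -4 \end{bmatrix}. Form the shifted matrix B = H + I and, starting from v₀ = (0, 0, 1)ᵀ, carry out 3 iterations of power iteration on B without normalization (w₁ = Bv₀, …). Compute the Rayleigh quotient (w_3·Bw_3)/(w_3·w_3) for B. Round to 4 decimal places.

B = H + I has rows (4, 4, 3); (2, -4, 7); (3, 5, -3)
w1 = Bv₀ = (3, 7, -3)
w2 = Bw1 = (31, -43, 53)
w3 = Bw2 = (111, 605, -281)
Bw3 = (2021, -4165, 4201)
w3·Bw3 = -3475975; w3·w3 = 457307; μ ≈ -3475975/457307 = -7.6010

-7.6010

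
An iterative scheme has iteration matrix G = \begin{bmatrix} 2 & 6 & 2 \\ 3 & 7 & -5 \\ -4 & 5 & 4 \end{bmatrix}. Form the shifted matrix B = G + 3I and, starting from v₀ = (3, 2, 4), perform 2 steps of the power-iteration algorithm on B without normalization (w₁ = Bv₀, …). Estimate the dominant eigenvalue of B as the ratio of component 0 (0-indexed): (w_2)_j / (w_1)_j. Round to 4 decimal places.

μ ≈ 8.0286

B = G + 3I has rows (5, 6, 2); (3, 10, -5); (-4, 5, 7)
w1 = Bv₀ = (5·3 + 6·2 + 2·4; 3·3 + 10·2 + (-5)·4; (-4)·3 + 5·2 + 7·4) = (35, 9, 26)
w2 = Bw1 = (5·35 + 6·9 + 2·26; 3·35 + 10·9 + (-5)·26; (-4)·35 + 5·9 + 7·26) = (281, 65, 87)
Ratio: 281/35 = 8.0286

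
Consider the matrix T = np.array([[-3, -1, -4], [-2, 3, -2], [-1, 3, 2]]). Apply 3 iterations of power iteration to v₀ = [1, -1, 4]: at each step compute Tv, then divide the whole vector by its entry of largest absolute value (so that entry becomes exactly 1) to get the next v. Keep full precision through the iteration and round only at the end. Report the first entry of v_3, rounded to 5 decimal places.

Tv0 = (-18.000000, -13.000000, 4.000000); divide by -18.000000 → v1 = (1.000000, 0.722222, -0.222222)
Tv1 = (-2.833333, 0.611111, 0.722222); divide by -2.833333 → v2 = (1.000000, -0.215686, -0.254902)
Tv2 = (-1.764706, -2.137255, -2.156863); divide by -2.156863 → v3 = (0.818182, 0.990909, 1.000000)
Requested entry of v3: -90/-110 = 0.81818

0.81818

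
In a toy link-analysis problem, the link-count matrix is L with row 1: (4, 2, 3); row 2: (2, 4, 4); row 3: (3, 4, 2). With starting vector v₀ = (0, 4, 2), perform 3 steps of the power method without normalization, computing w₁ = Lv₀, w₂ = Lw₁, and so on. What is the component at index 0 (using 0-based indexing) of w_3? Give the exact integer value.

w1 = Lv₀ = (4·0 + 2·4 + 3·2; 2·0 + 4·4 + 4·2; 3·0 + 4·4 + 2·2) = (14, 24, 20)
w2 = Lw1 = (4·14 + 2·24 + 3·20; 2·14 + 4·24 + 4·20; 3·14 + 4·24 + 2·20) = (164, 204, 178)
w3 = Lw2 = (1598, 1856, 1664)
The requested component of w3 is 1598.

1598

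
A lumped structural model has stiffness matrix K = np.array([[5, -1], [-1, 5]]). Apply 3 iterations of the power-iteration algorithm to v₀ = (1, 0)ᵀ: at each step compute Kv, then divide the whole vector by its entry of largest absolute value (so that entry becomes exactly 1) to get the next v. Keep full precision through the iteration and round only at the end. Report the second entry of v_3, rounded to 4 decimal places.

-0.5429

Kv0 = (5.00000, -1.00000); divide by 5.00000 → v1 = (1.00000, -0.20000)
Kv1 = (5.20000, -2.00000); divide by 5.20000 → v2 = (1.00000, -0.38462)
Kv2 = (5.38462, -2.92308); divide by 5.38462 → v3 = (1.00000, -0.54286)
Requested entry of v3: -76/140 = -0.5429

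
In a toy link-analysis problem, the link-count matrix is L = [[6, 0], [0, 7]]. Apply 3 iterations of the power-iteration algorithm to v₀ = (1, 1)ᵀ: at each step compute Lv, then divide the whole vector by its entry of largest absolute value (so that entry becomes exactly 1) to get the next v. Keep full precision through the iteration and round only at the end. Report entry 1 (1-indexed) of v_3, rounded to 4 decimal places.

Lv0 = (6.00000, 7.00000); divide by 7.00000 → v1 = (0.85714, 1.00000)
Lv1 = (5.14286, 7.00000); divide by 7.00000 → v2 = (0.73469, 1.00000)
Lv2 = (4.40816, 7.00000); divide by 7.00000 → v3 = (0.62974, 1.00000)
Requested entry of v3: 216/343 = 0.6297

0.6297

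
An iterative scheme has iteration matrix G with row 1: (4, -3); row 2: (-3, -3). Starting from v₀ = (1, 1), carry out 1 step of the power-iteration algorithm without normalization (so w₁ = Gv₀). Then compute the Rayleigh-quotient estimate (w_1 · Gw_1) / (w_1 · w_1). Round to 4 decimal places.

-1.8378

w1 = Gv₀ = (1, -6)
Gw1 = (22, 15)
w1·Gw1 = 1·22 + (-6)·15 = -68; w1·w1 = 1·1 + (-6)·(-6) = 37
λ ≈ -68/37 = -1.8378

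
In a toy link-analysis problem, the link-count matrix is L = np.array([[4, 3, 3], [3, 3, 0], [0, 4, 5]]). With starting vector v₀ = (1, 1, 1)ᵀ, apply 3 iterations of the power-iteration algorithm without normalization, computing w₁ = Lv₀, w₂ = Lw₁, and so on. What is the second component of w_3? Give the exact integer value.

399

w1 = Lv₀ = (4·1 + 3·1 + 3·1; 3·1 + 3·1 + 0·1; 0·1 + 4·1 + 5·1) = (10, 6, 9)
w2 = Lw1 = (4·10 + 3·6 + 3·9; 3·10 + 3·6 + 0·9; 0·10 + 4·6 + 5·9) = (85, 48, 69)
w3 = Lw2 = (691, 399, 537)
The requested component of w3 is 399.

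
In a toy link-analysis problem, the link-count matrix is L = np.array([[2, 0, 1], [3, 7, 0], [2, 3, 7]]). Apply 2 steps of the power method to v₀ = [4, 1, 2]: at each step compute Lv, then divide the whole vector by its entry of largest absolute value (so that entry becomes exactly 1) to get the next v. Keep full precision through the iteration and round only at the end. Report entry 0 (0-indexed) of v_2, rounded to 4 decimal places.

0.1786

Lv0 = (10.00000, 19.00000, 25.00000); divide by 25.00000 → v1 = (0.40000, 0.76000, 1.00000)
Lv1 = (1.80000, 6.52000, 10.08000); divide by 10.08000 → v2 = (0.17857, 0.64683, 1.00000)
Requested entry of v2: 45/252 = 0.1786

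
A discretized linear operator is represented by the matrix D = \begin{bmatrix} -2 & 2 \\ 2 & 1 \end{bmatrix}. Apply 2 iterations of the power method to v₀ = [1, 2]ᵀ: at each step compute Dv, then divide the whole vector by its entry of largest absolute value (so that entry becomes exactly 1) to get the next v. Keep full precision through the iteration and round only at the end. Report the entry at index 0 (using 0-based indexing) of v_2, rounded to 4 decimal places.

Dv0 = (2.00000, 4.00000); divide by 4.00000 → v1 = (0.50000, 1.00000)
Dv1 = (1.00000, 2.00000); divide by 2.00000 → v2 = (0.50000, 1.00000)
Requested entry of v2: 4/8 = 0.5000

0.5000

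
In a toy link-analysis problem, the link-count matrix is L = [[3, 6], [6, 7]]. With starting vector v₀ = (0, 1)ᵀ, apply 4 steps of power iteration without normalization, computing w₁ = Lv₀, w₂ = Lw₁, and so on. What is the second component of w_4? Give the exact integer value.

10825

w1 = Lv₀ = (3·0 + 6·1; 6·0 + 7·1) = (6, 7)
w2 = Lw1 = (3·6 + 6·7; 6·6 + 7·7) = (60, 85)
w3 = Lw2 = (690, 955)
w4 = Lw3 = (7800, 10825)
The requested component of w4 is 10825.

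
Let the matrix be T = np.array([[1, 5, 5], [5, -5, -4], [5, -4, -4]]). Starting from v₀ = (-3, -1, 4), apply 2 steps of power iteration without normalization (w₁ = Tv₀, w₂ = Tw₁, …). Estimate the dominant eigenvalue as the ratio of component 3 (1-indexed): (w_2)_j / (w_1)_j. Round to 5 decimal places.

λ ≈ -10.07407

w1 = Tv₀ = (12, -26, -27)
w2 = Tw1 = (-253, 298, 272)
Ratio at component: 272 / -27 = -10.07407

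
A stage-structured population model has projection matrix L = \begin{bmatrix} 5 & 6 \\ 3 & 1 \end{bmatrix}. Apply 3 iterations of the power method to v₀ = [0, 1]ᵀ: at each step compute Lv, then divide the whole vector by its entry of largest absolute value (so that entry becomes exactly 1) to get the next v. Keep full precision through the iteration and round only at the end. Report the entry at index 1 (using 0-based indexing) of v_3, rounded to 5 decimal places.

Lv0 = (6.000000, 1.000000); divide by 6.000000 → v1 = (1.000000, 0.166667)
Lv1 = (6.000000, 3.166667); divide by 6.000000 → v2 = (1.000000, 0.527778)
Lv2 = (8.166667, 3.527778); divide by 8.166667 → v3 = (1.000000, 0.431973)
Requested entry of v3: 127/294 = 0.43197

0.43197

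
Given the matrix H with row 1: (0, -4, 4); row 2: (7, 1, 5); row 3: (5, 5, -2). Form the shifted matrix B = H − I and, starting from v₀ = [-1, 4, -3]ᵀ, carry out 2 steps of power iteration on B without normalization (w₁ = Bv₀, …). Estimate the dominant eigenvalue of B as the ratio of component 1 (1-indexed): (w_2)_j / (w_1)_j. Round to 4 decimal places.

B = H − I has rows (-1, -4, 4); (7, 0, 5); (5, 5, -3)
w1 = Bv₀ = ((-1)·(-1) + (-4)·4 + 4·(-3); 7·(-1) + 0·4 + 5·(-3); 5·(-1) + 5·4 + (-3)·(-3)) = (-27, -22, 24)
w2 = Bw1 = ((-1)·(-27) + (-4)·(-22) + 4·24; 7·(-27) + 0·(-22) + 5·24; 5·(-27) + 5·(-22) + (-3)·24) = (211, -69, -317)
Ratio: 211/-27 = -7.8148

-7.8148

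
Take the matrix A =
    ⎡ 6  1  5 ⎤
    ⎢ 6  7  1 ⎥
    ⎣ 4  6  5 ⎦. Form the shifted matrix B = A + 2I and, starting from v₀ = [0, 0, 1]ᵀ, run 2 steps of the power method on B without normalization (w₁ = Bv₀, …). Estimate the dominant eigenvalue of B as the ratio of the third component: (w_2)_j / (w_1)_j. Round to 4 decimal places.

B = A + 2I has rows (8, 1, 5); (6, 9, 1); (4, 6, 7)
w1 = Bv₀ = (8·0 + 1·0 + 5·1; 6·0 + 9·0 + 1·1; 4·0 + 6·0 + 7·1) = (5, 1, 7)
w2 = Bw1 = (8·5 + 1·1 + 5·7; 6·5 + 9·1 + 1·7; 4·5 + 6·1 + 7·7) = (76, 46, 75)
Ratio: 75/7 = 10.7143

μ ≈ 10.7143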